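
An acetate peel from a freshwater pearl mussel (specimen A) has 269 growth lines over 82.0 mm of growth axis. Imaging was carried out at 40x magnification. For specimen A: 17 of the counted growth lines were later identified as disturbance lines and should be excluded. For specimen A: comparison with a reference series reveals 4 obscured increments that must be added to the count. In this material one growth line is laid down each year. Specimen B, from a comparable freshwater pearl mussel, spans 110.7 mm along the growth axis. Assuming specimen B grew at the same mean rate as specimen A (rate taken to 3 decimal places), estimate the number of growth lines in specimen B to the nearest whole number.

Specimen A: true growth line count = 269 − 17 + 4 = 256.
A: Mean rate = 82.0 mm / 256 years ≈ 0.320 mm per year.
For B, 110.7 / 0.320 = 345.94 years ≈ 346 growth lines.

346 growth lines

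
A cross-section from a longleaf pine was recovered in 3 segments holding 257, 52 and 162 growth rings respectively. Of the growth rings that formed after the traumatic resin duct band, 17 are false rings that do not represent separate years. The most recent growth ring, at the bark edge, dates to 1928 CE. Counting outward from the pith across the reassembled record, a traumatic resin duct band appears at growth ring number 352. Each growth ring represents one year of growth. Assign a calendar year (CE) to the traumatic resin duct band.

Total growth rings = 257 + 52 + 162 = 471.
The traumatic resin duct band sits at growth ring 352 from the pith, so 471 − 352 = 119 growth rings formed after it.
119 − 17 false = 102 true growth rings after the traumatic resin duct band.
The growth ring at the bark edge is 1928 CE, so the traumatic resin duct band dates to 1928 − 102 = 1826 CE.

1826 CE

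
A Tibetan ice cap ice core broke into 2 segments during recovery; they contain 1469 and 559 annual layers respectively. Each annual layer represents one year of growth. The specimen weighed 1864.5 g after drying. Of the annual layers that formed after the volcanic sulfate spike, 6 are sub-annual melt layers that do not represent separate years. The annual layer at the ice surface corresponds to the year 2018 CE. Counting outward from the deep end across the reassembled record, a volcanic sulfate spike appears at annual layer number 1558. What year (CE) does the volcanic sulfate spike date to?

Total annual layers = 1469 + 559 = 2028.
Between annual layer 1558 and the ice surface there are 2028 − 1558 = 470 annual layers.
Removing the 6 false annual layers leaves 470 − 6 = 464 true annual layers beyond the volcanic sulfate spike.
The annual layer at the ice surface is 2018 CE, so the volcanic sulfate spike dates to 2018 − 464 = 1554 CE.

1554 CE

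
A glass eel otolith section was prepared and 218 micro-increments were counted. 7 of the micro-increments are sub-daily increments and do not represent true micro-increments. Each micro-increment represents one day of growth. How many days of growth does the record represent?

211 days

True micro-increment count = 218 − 7 = 211.
With a one-to-one micro-increment periodicity this is 211 days.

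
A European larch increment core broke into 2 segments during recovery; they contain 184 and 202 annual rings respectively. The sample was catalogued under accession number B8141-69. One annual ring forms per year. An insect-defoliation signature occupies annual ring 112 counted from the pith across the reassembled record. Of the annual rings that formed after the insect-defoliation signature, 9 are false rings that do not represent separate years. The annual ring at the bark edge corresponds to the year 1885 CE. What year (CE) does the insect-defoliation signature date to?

Total annual rings = 184 + 202 = 386.
386 − 112 = 274 annual rings lie beyond the insect-defoliation signature toward the bark edge.
Excluding 9 false annual rings: 274 − 9 = 265.
1885 − 265 = 1620 CE.

1620 CE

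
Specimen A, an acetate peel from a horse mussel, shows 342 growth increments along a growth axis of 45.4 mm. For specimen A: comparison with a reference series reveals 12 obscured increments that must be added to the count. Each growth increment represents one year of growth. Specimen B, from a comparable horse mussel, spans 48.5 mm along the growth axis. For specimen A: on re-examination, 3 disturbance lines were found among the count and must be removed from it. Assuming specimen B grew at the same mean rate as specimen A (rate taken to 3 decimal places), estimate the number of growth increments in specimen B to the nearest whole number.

Specimen A: correcting the raw count gives 342 − 3 + 12 = 351 true growth increments.
A: Extension rate ≈ 45.4 / 351 = 0.129 mm per year.
Specimen B: 48.5 mm / 0.129 mm per year = 375.97 years ≈ 376 growth increments.

376 growth increments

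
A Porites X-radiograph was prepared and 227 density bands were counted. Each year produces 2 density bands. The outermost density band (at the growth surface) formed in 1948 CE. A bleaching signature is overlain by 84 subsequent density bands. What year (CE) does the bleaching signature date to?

There are 84 density bands younger than the bleaching signature.
Dividing by 2 density bands per year: 84 / 2 = 42 years.
1948 − 42 = 1906 CE.

1906 CE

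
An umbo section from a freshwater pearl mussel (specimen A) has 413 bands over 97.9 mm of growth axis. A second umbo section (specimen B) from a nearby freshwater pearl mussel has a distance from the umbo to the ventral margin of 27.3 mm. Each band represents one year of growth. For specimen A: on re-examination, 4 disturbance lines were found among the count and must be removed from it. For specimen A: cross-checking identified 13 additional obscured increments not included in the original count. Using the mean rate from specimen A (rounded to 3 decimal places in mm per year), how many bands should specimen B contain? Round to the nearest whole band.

Specimen A: after corrections the count is 413 − 4 + 13 = 422 bands.
A: 97.9 mm over 422 years gives 97.9 / 422 ≈ 0.232 mm/yr.
For B, 27.3 / 0.232 = 117.67 years ≈ 118 bands.

118 bands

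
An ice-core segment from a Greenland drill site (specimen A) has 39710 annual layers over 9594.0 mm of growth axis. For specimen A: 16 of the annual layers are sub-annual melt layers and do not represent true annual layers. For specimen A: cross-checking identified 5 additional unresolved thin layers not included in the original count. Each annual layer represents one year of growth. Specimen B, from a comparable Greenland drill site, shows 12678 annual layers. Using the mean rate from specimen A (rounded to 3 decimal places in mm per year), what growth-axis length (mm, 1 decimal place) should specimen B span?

Specimen A: true annual layer count = 39710 − 16 + 5 = 39699.
A: Extension rate ≈ 9594.0 / 39699 = 0.242 mm/yr.
B's length ≈ 0.242 × 12678 = 3068.1 mm.

3068.1 mm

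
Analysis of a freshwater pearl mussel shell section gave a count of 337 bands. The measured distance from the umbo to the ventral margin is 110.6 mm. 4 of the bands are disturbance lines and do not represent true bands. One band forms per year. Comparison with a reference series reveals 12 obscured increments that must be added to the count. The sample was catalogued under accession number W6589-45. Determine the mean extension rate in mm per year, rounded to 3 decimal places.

0.321 mm per year

Adjusted count: 337 − 4 + 12 = 345 bands.
110.6 mm over 345 years gives 110.6 / 345 ≈ 0.321 mm per year.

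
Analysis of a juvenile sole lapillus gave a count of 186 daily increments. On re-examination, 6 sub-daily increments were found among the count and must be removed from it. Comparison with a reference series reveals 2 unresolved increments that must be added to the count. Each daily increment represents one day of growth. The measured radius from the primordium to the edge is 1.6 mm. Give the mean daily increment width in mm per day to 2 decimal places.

After corrections the count is 186 − 6 + 2 = 182 daily increments.
Mean rate = 1.6 mm / 182 days ≈ 0.01 mm per day.

0.01 mm per day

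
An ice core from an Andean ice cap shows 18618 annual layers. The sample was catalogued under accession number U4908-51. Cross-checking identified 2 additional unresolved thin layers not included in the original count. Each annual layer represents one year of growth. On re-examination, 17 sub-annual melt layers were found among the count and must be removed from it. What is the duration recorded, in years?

True annual layer count = 18618 − 17 + 2 = 18603.
With a one-to-one annual layer periodicity this is 18603 years.

18603 years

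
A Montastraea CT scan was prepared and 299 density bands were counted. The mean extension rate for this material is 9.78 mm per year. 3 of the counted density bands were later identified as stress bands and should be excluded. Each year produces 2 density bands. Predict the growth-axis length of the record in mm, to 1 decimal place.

1447.4 mm

Correcting the raw count gives 299 − 3 = 296 true density bands.
Dividing by 2 density bands per year: 296 / 2 = 148 years.
Length ≈ 9.78 × 148 = 1447.4 mm.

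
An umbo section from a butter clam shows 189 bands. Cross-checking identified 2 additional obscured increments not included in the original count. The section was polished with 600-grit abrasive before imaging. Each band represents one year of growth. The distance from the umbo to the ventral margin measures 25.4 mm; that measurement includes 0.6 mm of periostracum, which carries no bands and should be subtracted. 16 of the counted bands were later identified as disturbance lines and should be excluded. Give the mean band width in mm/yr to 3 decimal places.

Correcting the raw count gives 189 − 16 + 2 = 175 true bands.
Net length = 25.4 − 0.6 = 24.8 mm.
Mean rate = 24.8 mm / 175 years ≈ 0.142 mm/yr.

0.142 mm/yr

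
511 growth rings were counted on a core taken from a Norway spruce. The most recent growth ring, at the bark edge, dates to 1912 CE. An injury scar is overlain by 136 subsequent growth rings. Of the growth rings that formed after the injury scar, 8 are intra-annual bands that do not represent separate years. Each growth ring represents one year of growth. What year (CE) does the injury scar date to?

136 growth rings formed after the injury scar.
136 − 8 false = 128 true growth rings after the injury scar.
1912 − 128 = 1784 CE.

1784 CE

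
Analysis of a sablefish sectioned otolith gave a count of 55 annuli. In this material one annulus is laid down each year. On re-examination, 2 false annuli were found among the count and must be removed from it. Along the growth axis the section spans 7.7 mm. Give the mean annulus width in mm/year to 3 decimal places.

After corrections the count is 55 − 2 = 53 annuli.
Mean rate = 7.7 mm / 53 years ≈ 0.145 mm/year.

0.145 mm/year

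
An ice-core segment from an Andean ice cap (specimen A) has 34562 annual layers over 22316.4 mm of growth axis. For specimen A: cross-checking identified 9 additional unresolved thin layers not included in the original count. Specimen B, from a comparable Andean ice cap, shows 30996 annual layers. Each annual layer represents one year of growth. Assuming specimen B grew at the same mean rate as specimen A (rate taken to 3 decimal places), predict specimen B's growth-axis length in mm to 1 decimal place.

20023.4 mm

Specimen A: correcting the raw count gives 34562 + 9 = 34571 true annual layers.
A: Extension rate ≈ 22316.4 / 34571 = 0.646 mm/year.
B's length ≈ 0.646 × 30996 = 20023.4 mm.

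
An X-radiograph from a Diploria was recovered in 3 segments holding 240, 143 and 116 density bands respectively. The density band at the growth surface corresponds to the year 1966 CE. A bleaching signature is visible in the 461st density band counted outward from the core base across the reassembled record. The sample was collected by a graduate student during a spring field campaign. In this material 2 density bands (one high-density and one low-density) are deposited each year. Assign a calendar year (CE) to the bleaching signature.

Total density bands = 240 + 143 + 116 = 499.
Between density band 461 and the growth surface there are 499 − 461 = 38 density bands.
With 2 density bands per year, 38 / 2 = 19 years.
1966 − 19 = 1947 CE.

1947 CE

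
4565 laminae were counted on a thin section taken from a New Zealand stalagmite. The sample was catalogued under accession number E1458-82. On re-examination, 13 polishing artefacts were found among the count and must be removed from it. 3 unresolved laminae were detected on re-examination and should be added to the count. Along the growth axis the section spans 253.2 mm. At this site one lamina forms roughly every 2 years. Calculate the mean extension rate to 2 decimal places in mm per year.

0.03 mm per year

Adjusted count: 4565 − 13 + 3 = 4555 laminae.
At 2 years per lamina, 4555 × 2 = 9110 years.
Extension rate ≈ 253.2 / 9110 = 0.03 mm per year.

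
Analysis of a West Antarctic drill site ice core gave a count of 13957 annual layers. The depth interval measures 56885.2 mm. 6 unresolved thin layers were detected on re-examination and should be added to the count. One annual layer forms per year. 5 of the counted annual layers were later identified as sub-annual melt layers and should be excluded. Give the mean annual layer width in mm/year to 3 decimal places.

True annual layer count = 13957 − 5 + 6 = 13958.
56885.2 mm over 13958 years gives 56885.2 / 13958 ≈ 4.075 mm/year.

4.075 mm/year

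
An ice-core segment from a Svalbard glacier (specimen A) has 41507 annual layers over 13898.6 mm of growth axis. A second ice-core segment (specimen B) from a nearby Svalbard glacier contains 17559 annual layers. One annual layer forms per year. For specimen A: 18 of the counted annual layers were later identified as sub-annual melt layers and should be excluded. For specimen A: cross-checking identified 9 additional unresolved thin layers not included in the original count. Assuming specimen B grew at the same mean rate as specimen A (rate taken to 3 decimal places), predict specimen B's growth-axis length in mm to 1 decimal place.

5882.3 mm

Specimen A: true annual layer count = 41507 − 18 + 9 = 41498.
A: Mean rate = 13898.6 mm / 41498 years ≈ 0.335 mm per year.
B's length ≈ 0.335 × 17559 = 5882.3 mm.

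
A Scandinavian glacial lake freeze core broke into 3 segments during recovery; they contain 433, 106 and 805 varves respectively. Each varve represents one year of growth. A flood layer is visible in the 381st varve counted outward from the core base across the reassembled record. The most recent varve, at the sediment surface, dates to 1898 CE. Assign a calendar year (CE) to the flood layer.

935 CE

Total varves = 433 + 106 + 805 = 1344.
1344 − 381 = 963 varves lie beyond the flood layer toward the sediment surface.
The varve at the sediment surface is 1898 CE, so the flood layer dates to 1898 − 963 = 935 CE.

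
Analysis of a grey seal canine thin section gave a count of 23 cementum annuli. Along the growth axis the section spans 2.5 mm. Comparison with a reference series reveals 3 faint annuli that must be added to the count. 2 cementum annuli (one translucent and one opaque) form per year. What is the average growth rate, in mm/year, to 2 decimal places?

Adjusted count: 23 + 3 = 26 cementum annuli.
With 2 cementum annuli per year, 26 / 2 = 13 years.
Mean rate = 2.5 mm / 13 years ≈ 0.19 mm/year.

0.19 mm/year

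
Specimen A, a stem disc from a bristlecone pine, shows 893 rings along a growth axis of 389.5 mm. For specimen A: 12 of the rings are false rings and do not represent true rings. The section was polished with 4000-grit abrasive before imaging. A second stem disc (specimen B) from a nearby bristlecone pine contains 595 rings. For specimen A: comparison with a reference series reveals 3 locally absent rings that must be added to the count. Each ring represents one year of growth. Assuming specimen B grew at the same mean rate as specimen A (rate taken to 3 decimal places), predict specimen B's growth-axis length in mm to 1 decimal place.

262.4 mm

Specimen A: correcting the raw count gives 893 − 12 + 3 = 884 true rings.
A: Extension rate ≈ 389.5 / 884 = 0.441 mm/yr.
Length of B = 0.441 × 595 = 262.4 mm.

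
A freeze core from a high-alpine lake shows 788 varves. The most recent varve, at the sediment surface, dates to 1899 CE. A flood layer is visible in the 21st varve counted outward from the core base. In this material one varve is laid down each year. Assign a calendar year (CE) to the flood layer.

1132 CE

The flood layer sits at varve 21 from the core base, so 788 − 21 = 767 varves formed after it.
The varve at the sediment surface is 1899 CE, so the flood layer dates to 1899 − 767 = 1132 CE.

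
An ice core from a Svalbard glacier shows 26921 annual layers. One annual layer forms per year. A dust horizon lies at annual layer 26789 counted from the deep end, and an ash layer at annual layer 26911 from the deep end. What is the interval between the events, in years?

122 years

The two markers are separated by 26911 − 26789 = 122 annual layers.
At one annual layer per year, 122 years elapsed between them.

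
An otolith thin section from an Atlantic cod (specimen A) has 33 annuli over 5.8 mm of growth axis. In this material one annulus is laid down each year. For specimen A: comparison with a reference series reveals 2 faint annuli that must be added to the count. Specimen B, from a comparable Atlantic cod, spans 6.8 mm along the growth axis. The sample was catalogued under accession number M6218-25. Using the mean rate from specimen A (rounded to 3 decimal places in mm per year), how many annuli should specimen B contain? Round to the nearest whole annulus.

Specimen A: correcting the raw count gives 33 + 2 = 35 true annuli.
A: Mean rate = 5.8 mm / 35 years ≈ 0.166 mm/yr.
For B, 6.8 / 0.166 = 40.96 years ≈ 41 annuli.

41 annuli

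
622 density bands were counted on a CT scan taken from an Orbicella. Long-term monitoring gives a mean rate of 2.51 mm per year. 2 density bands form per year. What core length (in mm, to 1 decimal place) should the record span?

780.6 mm

With 2 density bands per year, 622 / 2 = 311 years.
Predicted length = 2.51 mm/year × 311 years = 780.6 mm.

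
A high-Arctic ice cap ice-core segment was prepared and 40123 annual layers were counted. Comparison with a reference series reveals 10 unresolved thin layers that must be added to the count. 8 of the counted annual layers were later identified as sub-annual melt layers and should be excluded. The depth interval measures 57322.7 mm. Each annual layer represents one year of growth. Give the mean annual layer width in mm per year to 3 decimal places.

1.429 mm per year

After corrections the count is 40123 − 8 + 10 = 40125 annual layers.
57322.7 mm over 40125 years gives 57322.7 / 40125 ≈ 1.429 mm per year.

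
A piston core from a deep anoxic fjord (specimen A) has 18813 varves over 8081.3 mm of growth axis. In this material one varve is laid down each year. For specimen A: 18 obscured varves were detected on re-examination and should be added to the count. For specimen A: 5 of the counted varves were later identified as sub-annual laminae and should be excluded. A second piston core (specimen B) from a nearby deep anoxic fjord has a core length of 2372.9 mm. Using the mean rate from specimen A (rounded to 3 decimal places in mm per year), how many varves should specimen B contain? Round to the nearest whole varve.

Specimen A: true varve count = 18813 − 5 + 18 = 18826.
A: 8081.3 mm over 18826 years gives 8081.3 / 18826 ≈ 0.429 mm/year.
For B, 2372.9 / 0.429 = 5531.24 years ≈ 5531 varves.

5531 varves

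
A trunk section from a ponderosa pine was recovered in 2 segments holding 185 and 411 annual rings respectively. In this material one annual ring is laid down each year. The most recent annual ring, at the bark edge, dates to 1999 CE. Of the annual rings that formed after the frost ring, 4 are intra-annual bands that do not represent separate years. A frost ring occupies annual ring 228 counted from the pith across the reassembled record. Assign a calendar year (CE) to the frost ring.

Total annual rings = 185 + 411 = 596.
596 − 228 = 368 annual rings lie beyond the frost ring toward the bark edge.
Excluding 4 false annual rings: 368 − 4 = 364.
The annual ring at the bark edge is 1999 CE, so the frost ring dates to 1999 − 364 = 1635 CE.

1635 CE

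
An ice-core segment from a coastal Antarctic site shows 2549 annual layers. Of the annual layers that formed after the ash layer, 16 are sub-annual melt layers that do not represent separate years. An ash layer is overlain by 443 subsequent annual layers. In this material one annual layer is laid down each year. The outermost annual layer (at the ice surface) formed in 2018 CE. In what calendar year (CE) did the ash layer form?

1591 CE

There are 443 annual layers younger than the ash layer.
443 − 16 false = 427 true annual layers after the ash layer.
The annual layer at the ice surface is 2018 CE, so the ash layer dates to 2018 − 427 = 1591 CE.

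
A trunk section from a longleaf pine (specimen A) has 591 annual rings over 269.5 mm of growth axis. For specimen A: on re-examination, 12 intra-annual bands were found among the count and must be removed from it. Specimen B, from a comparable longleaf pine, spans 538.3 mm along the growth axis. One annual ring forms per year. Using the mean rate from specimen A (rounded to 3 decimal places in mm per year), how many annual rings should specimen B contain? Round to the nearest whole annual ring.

Specimen A: true annual ring count = 591 − 12 = 579.
A: Mean rate = 269.5 mm / 579 years ≈ 0.465 mm per year.
For B, 538.3 / 0.465 = 1157.63 years ≈ 1158 annual rings.

1158 annual rings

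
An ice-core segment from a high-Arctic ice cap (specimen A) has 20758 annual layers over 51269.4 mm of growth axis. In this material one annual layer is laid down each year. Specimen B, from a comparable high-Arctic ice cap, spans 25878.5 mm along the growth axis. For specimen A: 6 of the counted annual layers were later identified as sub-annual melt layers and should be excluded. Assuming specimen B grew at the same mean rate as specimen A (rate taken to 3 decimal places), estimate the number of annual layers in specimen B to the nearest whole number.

10473 annual layers

Specimen A: correcting the raw count gives 20758 − 6 = 20752 true annual layers.
A: Extension rate ≈ 51269.4 / 20752 = 2.471 mm/yr.
For B, 25878.5 / 2.471 = 10472.89 years ≈ 10473 annual layers.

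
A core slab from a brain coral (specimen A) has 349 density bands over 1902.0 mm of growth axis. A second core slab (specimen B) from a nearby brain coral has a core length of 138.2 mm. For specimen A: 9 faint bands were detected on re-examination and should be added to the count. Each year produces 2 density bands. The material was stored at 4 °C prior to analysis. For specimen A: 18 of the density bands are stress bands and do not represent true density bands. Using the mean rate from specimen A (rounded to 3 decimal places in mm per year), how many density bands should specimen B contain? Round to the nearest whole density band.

Specimen A: adjusted count: 349 − 18 + 9 = 340 density bands.
Specimen A: dividing by 2 density bands per year: 340 / 2 = 170 years.
A: Extension rate ≈ 1902.0 / 170 = 11.188 mm/yr.
B spans 138.2 / 11.188 = 12.35 years; at 2 density bands per year that is 12.35 × 2 ≈ 25 density bands.

25 density bands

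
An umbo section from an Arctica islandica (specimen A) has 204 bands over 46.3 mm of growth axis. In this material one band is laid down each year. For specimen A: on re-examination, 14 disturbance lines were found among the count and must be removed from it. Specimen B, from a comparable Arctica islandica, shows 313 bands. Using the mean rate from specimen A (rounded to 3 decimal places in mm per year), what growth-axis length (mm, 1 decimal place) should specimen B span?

76.4 mm

Specimen A: true band count = 204 − 14 = 190.
A: Extension rate ≈ 46.3 / 190 = 0.244 mm/yr.
Length of B = 0.244 × 313 = 76.4 mm.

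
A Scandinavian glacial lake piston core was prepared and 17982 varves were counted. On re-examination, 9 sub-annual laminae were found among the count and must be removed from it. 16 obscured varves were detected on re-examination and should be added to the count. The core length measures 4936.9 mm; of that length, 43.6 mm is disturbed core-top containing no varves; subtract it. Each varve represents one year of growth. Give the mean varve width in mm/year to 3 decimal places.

Correcting the raw count gives 17982 − 9 + 16 = 17989 true varves.
Net length = 4936.9 − 43.6 = 4893.3 mm.
4893.3 mm over 17989 years gives 4893.3 / 17989 ≈ 0.272 mm/year.

0.272 mm/year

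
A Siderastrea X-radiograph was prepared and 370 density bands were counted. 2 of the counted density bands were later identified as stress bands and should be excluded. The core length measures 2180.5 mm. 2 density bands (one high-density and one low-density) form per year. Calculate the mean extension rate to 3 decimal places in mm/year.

11.851 mm/year

True density band count = 370 − 2 = 368.
With 2 density bands per year, 368 / 2 = 184 years.
2180.5 mm over 184 years gives 2180.5 / 184 ≈ 11.851 mm/year.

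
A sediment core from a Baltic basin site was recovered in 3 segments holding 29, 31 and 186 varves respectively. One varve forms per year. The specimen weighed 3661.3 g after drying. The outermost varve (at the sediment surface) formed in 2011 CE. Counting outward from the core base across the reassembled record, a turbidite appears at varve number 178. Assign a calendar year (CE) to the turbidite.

Total varves = 29 + 31 + 186 = 246.
Between varve 178 and the sediment surface there are 246 − 178 = 68 varves.
The varve at the sediment surface is 2011 CE, so the turbidite dates to 2011 − 68 = 1943 CE.

1943 CE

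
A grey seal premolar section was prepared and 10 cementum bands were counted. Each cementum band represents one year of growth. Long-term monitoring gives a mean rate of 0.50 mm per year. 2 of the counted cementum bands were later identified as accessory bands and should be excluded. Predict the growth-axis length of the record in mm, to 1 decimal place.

4.0 mm

Correcting the raw count gives 10 − 2 = 8 true cementum bands.
Length ≈ 0.50 × 8 = 4.0 mm.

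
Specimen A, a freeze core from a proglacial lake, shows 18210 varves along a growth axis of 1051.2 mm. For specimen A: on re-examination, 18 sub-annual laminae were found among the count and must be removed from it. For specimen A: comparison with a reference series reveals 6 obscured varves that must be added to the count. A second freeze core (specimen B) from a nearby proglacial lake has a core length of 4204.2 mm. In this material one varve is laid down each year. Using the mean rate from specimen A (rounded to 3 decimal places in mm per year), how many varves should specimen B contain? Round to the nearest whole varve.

Specimen A: correcting the raw count gives 18210 − 18 + 6 = 18198 true varves.
A: Mean rate = 1051.2 mm / 18198 years ≈ 0.058 mm per year.
Specimen B: 4204.2 mm / 0.058 mm per year = 72486.21 years ≈ 72486 varves.

72486 varves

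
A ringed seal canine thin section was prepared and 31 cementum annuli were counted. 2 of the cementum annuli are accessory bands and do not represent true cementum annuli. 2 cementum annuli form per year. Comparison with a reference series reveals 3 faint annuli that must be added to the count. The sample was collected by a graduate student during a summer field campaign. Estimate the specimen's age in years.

16 yr

After corrections the count is 31 − 2 + 3 = 32 cementum annuli.
With 2 cementum annuli per year, 32 / 2 = 16 years.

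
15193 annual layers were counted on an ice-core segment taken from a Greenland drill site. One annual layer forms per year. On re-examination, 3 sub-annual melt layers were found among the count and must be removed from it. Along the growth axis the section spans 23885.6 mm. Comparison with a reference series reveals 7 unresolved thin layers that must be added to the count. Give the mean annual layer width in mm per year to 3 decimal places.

Adjusted count: 15193 − 3 + 7 = 15197 annual layers.
Extension rate ≈ 23885.6 / 15197 = 1.572 mm per year.

1.572 mm per year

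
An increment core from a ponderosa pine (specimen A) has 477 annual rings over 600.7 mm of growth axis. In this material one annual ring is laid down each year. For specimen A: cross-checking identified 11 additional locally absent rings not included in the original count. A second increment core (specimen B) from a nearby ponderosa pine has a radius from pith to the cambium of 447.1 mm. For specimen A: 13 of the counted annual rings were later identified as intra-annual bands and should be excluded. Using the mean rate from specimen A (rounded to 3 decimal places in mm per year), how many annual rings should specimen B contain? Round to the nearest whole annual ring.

Specimen A: after corrections the count is 477 − 13 + 11 = 475 annual rings.
A: Mean rate = 600.7 mm / 475 years ≈ 1.265 mm/yr.
For B, 447.1 / 1.265 = 353.44 years ≈ 353 annual rings.

353 annual rings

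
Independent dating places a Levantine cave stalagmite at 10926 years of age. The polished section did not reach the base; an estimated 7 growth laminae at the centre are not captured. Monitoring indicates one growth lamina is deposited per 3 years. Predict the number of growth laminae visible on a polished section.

One growth lamina every 3 years means 10926 / 3 = 3642 growth laminae.
3642 − 7 missed = 3635 growth laminae expected in the prepared section.

3635 growth laminae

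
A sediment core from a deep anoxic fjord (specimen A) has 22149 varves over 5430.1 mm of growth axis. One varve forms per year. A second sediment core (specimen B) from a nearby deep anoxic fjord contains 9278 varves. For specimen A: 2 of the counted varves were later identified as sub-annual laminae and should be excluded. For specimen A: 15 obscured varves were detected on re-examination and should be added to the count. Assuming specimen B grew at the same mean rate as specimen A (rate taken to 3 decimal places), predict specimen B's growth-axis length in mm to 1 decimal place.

Specimen A: adjusted count: 22149 − 2 + 15 = 22162 varves.
A: Extension rate ≈ 5430.1 / 22162 = 0.245 mm/year.
B's length ≈ 0.245 × 9278 = 2273.1 mm.

2273.1 mm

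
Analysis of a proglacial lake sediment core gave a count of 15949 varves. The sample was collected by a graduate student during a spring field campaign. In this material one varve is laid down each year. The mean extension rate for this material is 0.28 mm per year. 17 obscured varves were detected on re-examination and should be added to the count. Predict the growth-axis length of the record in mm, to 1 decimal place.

Correcting the raw count gives 15949 + 17 = 15966 true varves.
15966 years at 0.28 mm/year gives 0.28 × 15966 = 4470.5 mm.

4470.5 mm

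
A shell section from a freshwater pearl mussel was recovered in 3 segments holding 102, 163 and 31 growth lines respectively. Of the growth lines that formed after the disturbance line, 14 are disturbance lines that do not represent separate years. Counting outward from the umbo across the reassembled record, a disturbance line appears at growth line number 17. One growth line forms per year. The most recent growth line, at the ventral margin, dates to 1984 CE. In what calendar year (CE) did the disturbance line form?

1719 CE

Total growth lines = 102 + 163 + 31 = 296.
296 − 17 = 279 growth lines lie beyond the disturbance line toward the ventral margin.
Removing the 14 false growth lines leaves 279 − 14 = 265 true growth lines beyond the disturbance line.
Counting back 265 years from 1984 CE places the disturbance line in 1984 − 265 = 1719 CE.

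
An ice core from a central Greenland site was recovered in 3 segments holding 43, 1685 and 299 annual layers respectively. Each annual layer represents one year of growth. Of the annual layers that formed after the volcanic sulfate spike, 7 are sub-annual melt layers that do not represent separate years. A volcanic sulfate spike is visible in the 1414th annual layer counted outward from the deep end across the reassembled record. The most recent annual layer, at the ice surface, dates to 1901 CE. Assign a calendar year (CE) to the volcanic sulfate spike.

1295 CE

Total annual layers = 43 + 1685 + 299 = 2027.
Between annual layer 1414 and the ice surface there are 2027 − 1414 = 613 annual layers.
613 − 7 false = 606 true annual layers after the volcanic sulfate spike.
Counting back 606 years from 1901 CE places the volcanic sulfate spike in 1901 − 606 = 1295 CE.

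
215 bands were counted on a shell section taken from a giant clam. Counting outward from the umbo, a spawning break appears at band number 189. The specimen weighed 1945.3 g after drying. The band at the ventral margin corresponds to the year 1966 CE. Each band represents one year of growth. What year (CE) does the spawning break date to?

1940 CE

The spawning break sits at band 189 from the umbo, so 215 − 189 = 26 bands formed after it.
Counting back 26 years from 1966 CE places the spawning break in 1966 − 26 = 1940 CE.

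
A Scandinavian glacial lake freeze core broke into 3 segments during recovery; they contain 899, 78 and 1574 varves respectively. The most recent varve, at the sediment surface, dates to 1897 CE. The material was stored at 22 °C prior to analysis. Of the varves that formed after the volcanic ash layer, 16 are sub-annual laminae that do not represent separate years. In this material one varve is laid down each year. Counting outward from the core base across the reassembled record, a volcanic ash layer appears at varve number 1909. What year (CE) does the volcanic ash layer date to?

Total varves = 899 + 78 + 1574 = 2551.
Between varve 1909 and the sediment surface there are 2551 − 1909 = 642 varves.
642 − 16 false = 626 true varves after the volcanic ash layer.
The varve at the sediment surface is 1897 CE, so the volcanic ash layer dates to 1897 − 626 = 1271 CE.

1271 CE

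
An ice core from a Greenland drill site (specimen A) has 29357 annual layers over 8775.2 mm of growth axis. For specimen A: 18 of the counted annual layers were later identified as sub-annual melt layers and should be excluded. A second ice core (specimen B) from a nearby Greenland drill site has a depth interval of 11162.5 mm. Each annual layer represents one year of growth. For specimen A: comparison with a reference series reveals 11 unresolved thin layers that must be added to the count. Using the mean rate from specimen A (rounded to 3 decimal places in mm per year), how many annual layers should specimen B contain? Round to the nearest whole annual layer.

37333 annual layers

Specimen A: true annual layer count = 29357 − 18 + 11 = 29350.
A: 8775.2 mm over 29350 years gives 8775.2 / 29350 ≈ 0.299 mm/year.
B spans 11162.5 / 0.299 = 37332.78 years ≈ 37333 annual layers.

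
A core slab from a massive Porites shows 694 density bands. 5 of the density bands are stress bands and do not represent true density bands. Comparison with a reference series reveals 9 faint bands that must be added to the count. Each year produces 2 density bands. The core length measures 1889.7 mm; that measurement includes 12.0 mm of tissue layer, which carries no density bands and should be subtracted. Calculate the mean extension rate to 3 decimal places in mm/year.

After corrections the count is 694 − 5 + 9 = 698 density bands.
698 density bands at 2 per year is 698 / 2 = 349 years.
The growth record spans 1889.7 − 12.0 = 1877.7 mm.
1877.7 mm over 349 years gives 1877.7 / 349 ≈ 5.380 mm/year.

5.380 mm/year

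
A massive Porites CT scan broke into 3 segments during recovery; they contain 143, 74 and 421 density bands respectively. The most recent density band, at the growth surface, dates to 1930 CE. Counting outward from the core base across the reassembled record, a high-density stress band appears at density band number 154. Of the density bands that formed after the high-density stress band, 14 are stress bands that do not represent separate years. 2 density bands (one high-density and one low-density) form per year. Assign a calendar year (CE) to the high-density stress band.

1695 CE

Total density bands = 143 + 74 + 421 = 638.
The high-density stress band sits at density band 154 from the core base, so 638 − 154 = 484 density bands formed after it.
Excluding 14 false density bands: 484 − 14 = 470.
470 density bands at 2 per year is 470 / 2 = 235 years.
1930 − 235 = 1695 CE.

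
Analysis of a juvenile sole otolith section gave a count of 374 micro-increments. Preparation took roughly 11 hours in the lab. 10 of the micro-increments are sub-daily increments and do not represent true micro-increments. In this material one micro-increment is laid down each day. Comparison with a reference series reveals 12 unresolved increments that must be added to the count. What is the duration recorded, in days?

376 days

Adjusted count: 374 − 10 + 12 = 376 micro-increments.
With a one-to-one micro-increment periodicity this is 376 days.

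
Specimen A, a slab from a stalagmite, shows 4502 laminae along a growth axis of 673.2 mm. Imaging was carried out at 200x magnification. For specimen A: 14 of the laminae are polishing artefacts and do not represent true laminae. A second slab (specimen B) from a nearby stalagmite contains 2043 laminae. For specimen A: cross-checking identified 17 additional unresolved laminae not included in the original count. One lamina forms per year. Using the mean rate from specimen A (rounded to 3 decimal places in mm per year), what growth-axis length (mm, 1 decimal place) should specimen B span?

Specimen A: true lamina count = 4502 − 14 + 17 = 4505.
A: Mean rate = 673.2 mm / 4505 years ≈ 0.149 mm/year.
B's length ≈ 0.149 × 2043 = 304.4 mm.

304.4 mm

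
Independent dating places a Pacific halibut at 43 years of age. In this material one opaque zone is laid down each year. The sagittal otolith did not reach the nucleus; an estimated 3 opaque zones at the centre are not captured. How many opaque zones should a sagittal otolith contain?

One opaque zone per year gives 43 opaque zones over 43 years.
43 − 3 missed = 40 opaque zones expected in the prepared section.

40 opaque zones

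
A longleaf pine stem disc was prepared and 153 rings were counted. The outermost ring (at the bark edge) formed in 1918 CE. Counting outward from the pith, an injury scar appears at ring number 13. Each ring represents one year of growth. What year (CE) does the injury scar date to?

1778 CE

Between ring 13 and the bark edge there are 153 − 13 = 140 rings.
The ring at the bark edge is 1918 CE, so the injury scar dates to 1918 − 140 = 1778 CE.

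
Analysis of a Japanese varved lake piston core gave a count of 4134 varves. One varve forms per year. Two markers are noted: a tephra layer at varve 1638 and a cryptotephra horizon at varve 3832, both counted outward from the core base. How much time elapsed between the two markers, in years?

2194 years

3832 − 1638 = 2194 varves lie between the two events.
That is 2194 years at one varve per year.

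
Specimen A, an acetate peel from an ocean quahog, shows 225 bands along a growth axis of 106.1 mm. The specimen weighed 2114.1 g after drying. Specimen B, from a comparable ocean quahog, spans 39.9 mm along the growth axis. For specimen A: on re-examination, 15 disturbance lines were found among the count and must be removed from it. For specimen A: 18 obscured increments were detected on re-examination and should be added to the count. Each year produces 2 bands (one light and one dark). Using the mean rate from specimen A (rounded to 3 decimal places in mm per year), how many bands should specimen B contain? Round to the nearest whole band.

Specimen A: true band count = 225 − 15 + 18 = 228.
Specimen A: dividing by 2 bands per year: 228 / 2 = 114 years.
A: 106.1 mm over 114 years gives 106.1 / 114 ≈ 0.931 mm per year.
For B, 39.9 / 0.931 = 42.86 years; at 2 bands per year that is 42.86 × 2 ≈ 86 bands.

86 bands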